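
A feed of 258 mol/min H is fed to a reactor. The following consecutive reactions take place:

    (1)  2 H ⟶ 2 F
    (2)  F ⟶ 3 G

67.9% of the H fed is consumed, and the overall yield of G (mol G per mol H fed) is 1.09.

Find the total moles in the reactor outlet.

Conversion of H: H consumed = 2ξ₁ = 0.679 × 258 → ξ₁ = 87.59 mol/min.
Yield of G: 3ξ₂ / 258 = 1.09 → ξ₂ = 93.74 mol/min.
Outlet amounts (n = n₀ + Σ ν·ξ):
  H: 258 − 2(87.59) = 82.82
  F: 0 + 2(87.59) − 1(93.74) = 81.44
  G: 0 + 3(93.74) = 281.2
Total out = 82.82 + 81.44 + 281.2 = 445.5 mol/min.

445 mol/min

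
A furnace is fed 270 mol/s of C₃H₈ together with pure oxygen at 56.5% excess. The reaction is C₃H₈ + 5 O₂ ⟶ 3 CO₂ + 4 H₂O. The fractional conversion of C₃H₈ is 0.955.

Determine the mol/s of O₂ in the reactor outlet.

824 mol/s

Stoichiometric O₂ = 5 × 270 = 1350 mol/s; O₂ fed = 1350 × 1.565 = 2113 mol/s.
Fuel reacted = 0.955 × 270 → ξ = 257.8 mol/s.
Outlet (n = n₀ + ν ξ):
  C₃H₈: 270 − 1(257.8) = 12.15
  O₂: 2113 − 5(257.8) = 823.5
  CO₂: 0 + 3(257.8) = 773.5
  H₂O: 0 + 4(257.8) = 1031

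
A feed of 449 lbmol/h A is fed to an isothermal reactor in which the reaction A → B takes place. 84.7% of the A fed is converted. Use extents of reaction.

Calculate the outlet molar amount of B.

A reacted = 0.847 × 449 = 380.3 lbmol/h; ν_A = −1, so ξ = 380.3/1 = 380.3 lbmol/h.
Outlet amounts (n = n₀ + ν ξ):
  A: 449 − 1(380.3) = 68.7
  B: 0 + 1(380.3) = 380.3

380 lbmol/h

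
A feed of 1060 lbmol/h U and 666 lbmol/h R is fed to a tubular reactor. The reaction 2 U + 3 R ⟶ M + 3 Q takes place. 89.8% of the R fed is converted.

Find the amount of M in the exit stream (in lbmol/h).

R reacted = 0.898 × 666 = 598.1 lbmol/h; ν_R = −3, so ξ = 598.1/3 = 199.4 lbmol/h.
Outlet amounts (n = n₀ + ν ξ):
  U: 1060 − 2(199.4) = 661.3
  R: 666 − 3(199.4) = 67.93
  M: 0 + 1(199.4) = 199.4
  Q: 0 + 3(199.4) = 598.1

199 lbmol/h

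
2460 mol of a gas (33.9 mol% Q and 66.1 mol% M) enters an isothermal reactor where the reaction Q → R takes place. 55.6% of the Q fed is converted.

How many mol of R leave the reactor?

Q reacted = 0.556 × 833.9 = 463.7 mol; ν_Q = −1, so ξ = 463.7/1 = 463.7 mol.
Outlet amounts (n = n₀ + ν ξ):
  Q: 833.9 − 1(463.7) = 370.3
  R: 0 + 1(463.7) = 463.7
  M: 1626 (inert)

464 mol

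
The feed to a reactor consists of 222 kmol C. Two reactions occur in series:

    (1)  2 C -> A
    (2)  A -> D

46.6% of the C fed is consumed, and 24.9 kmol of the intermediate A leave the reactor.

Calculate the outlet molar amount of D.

26.8 kmol

Conversion of C: C consumed = 2ξ₁ = 0.466 × 222 → ξ₁ = 51.73 kmol.
A balance: n_A = 0 + 1ξ₁ − 1ξ₂ = 24.9 → ξ₂ = (1·51.73 − 24.9)/1 = 26.83 kmol.
Outlet amounts (n = n₀ + Σ ν·ξ):
  C: 222 − 2(51.73) = 118.5
  A: 0 + 1(51.73) − 1(26.83) = 24.9
  D: 0 + 1(26.83) = 26.83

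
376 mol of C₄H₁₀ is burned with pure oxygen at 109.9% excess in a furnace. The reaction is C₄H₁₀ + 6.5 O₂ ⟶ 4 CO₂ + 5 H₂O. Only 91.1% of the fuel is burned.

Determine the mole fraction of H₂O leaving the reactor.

Stoichiometric O₂ = 6.5 × 376 = 2444 mol; O₂ fed = 2444 × 2.099 = 5130 mol.
Fuel reacted = 0.911 × 376 → ξ = 342.5 mol.
Outlet (n = n₀ + ν ξ):
  C₄H₁₀: 376 − 1(342.5) = 33.46
  O₂: 5130 − 6.5(342.5) = 2903
  CO₂: 0 + 4(342.5) = 1370
  H₂O: 0 + 5(342.5) = 1713
Total out = 6020 mol; y_H₂O = 1713 / 6020 = 0.2845.

0.285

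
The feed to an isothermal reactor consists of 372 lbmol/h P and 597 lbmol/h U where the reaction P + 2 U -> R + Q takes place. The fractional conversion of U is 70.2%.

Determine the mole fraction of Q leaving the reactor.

U reacted = 0.702 × 597 = 419.1 lbmol/h; ν_U = −2, so ξ = 419.1/2 = 209.5 lbmol/h.
Outlet amounts (n = n₀ + ν ξ):
  P: 372 − 1(209.5) = 162.5
  U: 597 − 2(209.5) = 177.9
  R: 0 + 1(209.5) = 209.5
  Q: 0 + 1(209.5) = 209.5
Total out = 759.5 lbmol/h; y_Q = 209.5 / 759.5 = 0.2759.

0.276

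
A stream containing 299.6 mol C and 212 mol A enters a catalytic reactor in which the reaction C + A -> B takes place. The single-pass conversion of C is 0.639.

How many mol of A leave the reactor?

20.6 mol

C reacted = 0.639 × 299.6 = 191.4 mol; ν_C = −1, so ξ = 191.4/1 = 191.4 mol.
Outlet amounts (n = n₀ + ν ξ):
  C: 299.6 − 1(191.4) = 108.2
  A: 212 − 1(191.4) = 20.56
  B: 0 + 1(191.4) = 191.4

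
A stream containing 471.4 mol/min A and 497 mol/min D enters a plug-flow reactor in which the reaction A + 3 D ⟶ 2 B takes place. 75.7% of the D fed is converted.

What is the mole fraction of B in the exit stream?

0.35

D reacted = 0.757 × 497 = 376.2 mol/min; ν_D = −3, so ξ = 376.2/3 = 125.4 mol/min.
Outlet amounts (n = n₀ + ν ξ):
  A: 471.4 − 1(125.4) = 346
  D: 497 − 3(125.4) = 120.8
  B: 0 + 2(125.4) = 250.8
Total out = 717.6 mol/min; y_B = 250.8 / 717.6 = 0.3495.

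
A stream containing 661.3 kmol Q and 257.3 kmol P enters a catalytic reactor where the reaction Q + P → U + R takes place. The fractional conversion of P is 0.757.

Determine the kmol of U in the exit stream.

195 kmol

P reacted = 0.757 × 257.3 = 194.8 kmol; ν_P = −1, so ξ = 194.8/1 = 194.8 kmol.
Outlet amounts (n = n₀ + ν ξ):
  Q: 661.3 − 1(194.8) = 466.5
  P: 257.3 − 1(194.8) = 62.52
  U: 0 + 1(194.8) = 194.8
  R: 0 + 1(194.8) = 194.8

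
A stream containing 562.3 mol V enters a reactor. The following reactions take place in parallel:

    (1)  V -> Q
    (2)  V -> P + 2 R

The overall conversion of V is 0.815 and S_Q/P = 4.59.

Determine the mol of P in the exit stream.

82 mol

Conversion of V: V consumed = 0.815 × 562.3 = 458.3 mol = 1ξ₁ + 1ξ₂.
Selectivity: 1ξ₁ / (1ξ₂) = 4.59 → ξ₁ = 4.59 ξ₂.
Substitute: (1·4.59 + 1) ξ₂ = 458.3 → ξ₂ = 81.98 mol, ξ₁ = 376.3 mol.
Outlet amounts (n = n₀ + Σ ν·ξ):
  V: 562.3 − 1(376.3) − 1(81.98) = 104
  Q: 0 + 1(376.3) = 376.3
  P: 0 + 1(81.98) = 81.98
  R: 0 + 2(81.98) = 164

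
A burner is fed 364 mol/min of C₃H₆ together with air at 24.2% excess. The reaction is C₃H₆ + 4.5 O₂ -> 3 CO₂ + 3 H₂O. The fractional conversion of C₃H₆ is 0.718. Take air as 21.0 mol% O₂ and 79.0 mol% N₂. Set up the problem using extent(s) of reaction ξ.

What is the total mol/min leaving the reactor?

10200 mol/min

Stoichiometric O₂ = 4.5 × 364 = 1638 mol/min; O₂ fed = 1638 × 1.242 = 2034 mol/min.
N₂ fed = 2034 × 79/21 = 7653 mol/min.
Fuel reacted = 0.718 × 364 → ξ = 261.4 mol/min.
Outlet (n = n₀ + ν ξ):
  C₃H₆: 364 − 1(261.4) = 102.6
  O₂: 2034 − 4.5(261.4) = 858.3
  N₂: 7653 (inert)
  CO₂: 0 + 3(261.4) = 784.1
  H₂O: 0 + 3(261.4) = 784.1
Total out = 102.6 + 858.3 + 7653 + 784.1 + 784.1 = 10180 mol/min.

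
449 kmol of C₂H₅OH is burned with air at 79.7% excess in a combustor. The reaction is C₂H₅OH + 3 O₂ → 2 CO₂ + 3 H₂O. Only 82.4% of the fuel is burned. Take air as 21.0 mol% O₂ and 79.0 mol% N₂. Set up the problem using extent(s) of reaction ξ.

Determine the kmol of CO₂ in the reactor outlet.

Stoichiometric O₂ = 3 × 449 = 1347 kmol; O₂ fed = 1347 × 1.797 = 2421 kmol.
N₂ fed = 2421 × 79/21 = 9106 kmol.
Fuel reacted = 0.824 × 449 → ξ = 370 kmol.
Outlet (n = n₀ + ν ξ):
  C₂H₅OH: 449 − 1(370) = 79.02
  O₂: 2421 − 3(370) = 1311
  N₂: 9106 (inert)
  CO₂: 0 + 2(370) = 740
  H₂O: 0 + 3(370) = 1110

740 kmol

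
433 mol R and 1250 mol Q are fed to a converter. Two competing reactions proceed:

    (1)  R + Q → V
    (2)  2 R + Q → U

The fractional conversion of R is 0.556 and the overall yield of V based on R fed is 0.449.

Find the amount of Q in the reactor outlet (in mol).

1030 mol

Yield of V: 1ξ₁ / 433 = 0.449 → ξ₁ = 194.4 mol.
Conversion of R: 1ξ₁ + 2ξ₂ = 0.556 × 433 = 240.7 → ξ₂ = 23.17 mol.
Outlet amounts (n = n₀ + Σ ν·ξ):
  R: 433 − 1(194.4) − 2(23.17) = 192.3
  Q: 1250 − 1(194.4) − 1(23.17) = 1032
  V: 0 + 1(194.4) = 194.4
  U: 0 + 1(23.17) = 23.17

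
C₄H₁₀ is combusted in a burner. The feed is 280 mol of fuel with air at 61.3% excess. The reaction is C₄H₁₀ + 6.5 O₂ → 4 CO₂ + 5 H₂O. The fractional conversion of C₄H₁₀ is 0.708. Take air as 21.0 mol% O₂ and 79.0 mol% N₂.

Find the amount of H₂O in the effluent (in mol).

991 mol

Stoichiometric O₂ = 6.5 × 280 = 1820 mol; O₂ fed = 1820 × 1.613 = 2936 mol.
N₂ fed = 2936 × 79/21 = 11040 mol.
Fuel reacted = 0.708 × 280 → ξ = 198.2 mol.
Outlet (n = n₀ + ν ξ):
  C₄H₁₀: 280 − 1(198.2) = 81.76
  O₂: 2936 − 6.5(198.2) = 1647
  N₂: 11040 (inert)
  CO₂: 0 + 4(198.2) = 793
  H₂O: 0 + 5(198.2) = 991.2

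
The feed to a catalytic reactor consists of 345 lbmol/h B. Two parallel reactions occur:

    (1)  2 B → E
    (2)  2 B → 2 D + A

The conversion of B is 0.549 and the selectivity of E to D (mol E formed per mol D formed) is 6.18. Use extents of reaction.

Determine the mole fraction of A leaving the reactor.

0.0268

Conversion of B: B consumed = 0.549 × 345 = 189.4 lbmol/h = 2ξ₁ + 2ξ₂.
Selectivity: 1ξ₁ / (2ξ₂) = 6.18 → ξ₁ = 12.36 ξ₂.
Substitute: (2·12.36 + 2) ξ₂ = 189.4 → ξ₂ = 7.089 lbmol/h, ξ₁ = 87.61 lbmol/h.
Outlet amounts (n = n₀ + Σ ν·ξ):
  B: 345 − 2(87.61) − 2(7.089) = 155.6
  E: 0 + 1(87.61) = 87.61
  D: 0 + 2(7.089) = 14.18
  A: 0 + 1(7.089) = 7.089
Total out = 264.5 lbmol/h; y_A = 7.089 / 264.5 = 0.0268.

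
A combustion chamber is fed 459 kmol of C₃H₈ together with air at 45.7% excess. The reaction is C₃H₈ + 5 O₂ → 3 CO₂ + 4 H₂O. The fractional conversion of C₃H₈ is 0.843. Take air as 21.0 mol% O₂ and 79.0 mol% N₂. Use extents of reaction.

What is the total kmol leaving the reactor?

16800 kmol

Stoichiometric O₂ = 5 × 459 = 2295 kmol; O₂ fed = 2295 × 1.457 = 3344 kmol.
N₂ fed = 3344 × 79/21 = 12580 kmol.
Fuel reacted = 0.843 × 459 → ξ = 386.9 kmol.
Outlet (n = n₀ + ν ξ):
  C₃H₈: 459 − 1(386.9) = 72.06
  O₂: 3344 − 5(386.9) = 1409
  N₂: 12580 (inert)
  CO₂: 0 + 3(386.9) = 1161
  H₂O: 0 + 4(386.9) = 1548
Total out = 72.06 + 1409 + 12580 + 1161 + 1548 = 16770 kmol.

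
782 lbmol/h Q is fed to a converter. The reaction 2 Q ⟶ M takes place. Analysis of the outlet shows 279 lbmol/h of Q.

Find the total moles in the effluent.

For Q: n = n₀ − 2ξ → 279 = 782 − 2ξ, giving ξ = 251.5 lbmol/h.
Outlet amounts (n = n₀ + ν ξ):
  Q: 782 − 2(251.5) = 279
  M: 0 + 1(251.5) = 251.5
Total out = 279 + 251.5 = 530.5 lbmol/h.

530 lbmol/h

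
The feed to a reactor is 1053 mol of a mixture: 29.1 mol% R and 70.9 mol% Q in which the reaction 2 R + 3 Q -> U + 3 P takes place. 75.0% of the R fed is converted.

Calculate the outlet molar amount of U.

115 mol

R reacted = 0.75 × 306.4 = 229.8 mol; ν_R = −2, so ξ = 229.8/2 = 114.9 mol.
Outlet amounts (n = n₀ + ν ξ):
  R: 306.4 − 2(114.9) = 76.61
  Q: 746.6 − 3(114.9) = 401.9
  U: 0 + 1(114.9) = 114.9
  P: 0 + 3(114.9) = 344.7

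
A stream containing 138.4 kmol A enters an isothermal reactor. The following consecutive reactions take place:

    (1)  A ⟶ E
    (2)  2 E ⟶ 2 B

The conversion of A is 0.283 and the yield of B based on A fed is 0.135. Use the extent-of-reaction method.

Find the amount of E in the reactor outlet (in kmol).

Conversion of A: A consumed = 1ξ₁ = 0.283 × 138.4 → ξ₁ = 39.17 kmol.
Yield of B: 2ξ₂ / 138.4 = 0.135 → ξ₂ = 9.342 kmol.
Outlet amounts (n = n₀ + Σ ν·ξ):
  A: 138.4 − 1(39.17) = 99.23
  E: 0 + 1(39.17) − 2(9.342) = 20.48
  B: 0 + 2(9.342) = 18.68

20.5 kmol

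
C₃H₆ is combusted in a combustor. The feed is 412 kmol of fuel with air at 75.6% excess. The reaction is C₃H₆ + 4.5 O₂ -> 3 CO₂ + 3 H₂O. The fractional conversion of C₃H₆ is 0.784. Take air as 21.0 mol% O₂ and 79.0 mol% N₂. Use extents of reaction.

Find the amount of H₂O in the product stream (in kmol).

969 kmol

Stoichiometric O₂ = 4.5 × 412 = 1854 kmol; O₂ fed = 1854 × 1.756 = 3256 kmol.
N₂ fed = 3256 × 79/21 = 12250 kmol.
Fuel reacted = 0.784 × 412 → ξ = 323 kmol.
Outlet (n = n₀ + ν ξ):
  C₃H₆: 412 − 1(323) = 88.99
  O₂: 3256 − 4.5(323) = 1802
  N₂: 12250 (inert)
  CO₂: 0 + 3(323) = 969
  H₂O: 0 + 3(323) = 969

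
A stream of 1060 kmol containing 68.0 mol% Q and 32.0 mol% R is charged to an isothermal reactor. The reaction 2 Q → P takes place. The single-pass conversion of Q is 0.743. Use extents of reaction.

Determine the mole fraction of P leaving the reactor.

0.338

Q reacted = 0.743 × 720.8 = 535.6 kmol; ν_Q = −2, so ξ = 535.6/2 = 267.8 kmol.
Outlet amounts (n = n₀ + ν ξ):
  Q: 720.8 − 2(267.8) = 185.2
  P: 0 + 1(267.8) = 267.8
  R: 339.2 (inert)
Total out = 792.2 kmol; y_P = 267.8 / 792.2 = 0.338.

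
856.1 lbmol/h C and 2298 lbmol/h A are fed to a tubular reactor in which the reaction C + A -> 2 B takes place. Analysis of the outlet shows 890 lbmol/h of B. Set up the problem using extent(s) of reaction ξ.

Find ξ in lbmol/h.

ξ = 445 lbmol/h

For B: n = n₀ + 2ξ → 890 = 0 + 2ξ, giving ξ = 445 lbmol/h.
Outlet amounts (n = n₀ + ν ξ):
  C: 856.1 − 1(445) = 411.1
  A: 2298 − 1(445) = 1853
  B: 0 + 2(445) = 890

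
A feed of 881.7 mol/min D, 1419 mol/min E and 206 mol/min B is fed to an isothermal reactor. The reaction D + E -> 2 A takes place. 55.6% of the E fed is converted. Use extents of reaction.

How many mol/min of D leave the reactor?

E reacted = 0.556 × 1419 = 789 mol/min; ν_E = −1, so ξ = 789/1 = 789 mol/min.
Outlet amounts (n = n₀ + ν ξ):
  D: 881.7 − 1(789) = 92.74
  E: 1419 − 1(789) = 630
  A: 0 + 2(789) = 1578
  B: 206 (inert)

92.7 mol/min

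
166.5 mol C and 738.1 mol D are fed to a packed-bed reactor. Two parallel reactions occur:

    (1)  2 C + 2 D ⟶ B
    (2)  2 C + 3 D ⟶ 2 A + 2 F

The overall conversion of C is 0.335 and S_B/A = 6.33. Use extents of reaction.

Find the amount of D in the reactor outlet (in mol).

Conversion of C: C consumed = 0.335 × 166.5 = 55.78 mol = 2ξ₁ + 2ξ₂.
Selectivity: 1ξ₁ / (2ξ₂) = 6.33 → ξ₁ = 12.66 ξ₂.
Substitute: (2·12.66 + 2) ξ₂ = 55.78 → ξ₂ = 2.042 mol, ξ₁ = 25.85 mol.
Outlet amounts (n = n₀ + Σ ν·ξ):
  C: 166.5 − 2(25.85) − 2(2.042) = 110.7
  D: 738.1 − 2(25.85) − 3(2.042) = 680.3
  B: 0 + 1(25.85) = 25.85
  A: 0 + 2(2.042) = 4.083
  F: 0 + 2(2.042) = 4.083

680 mol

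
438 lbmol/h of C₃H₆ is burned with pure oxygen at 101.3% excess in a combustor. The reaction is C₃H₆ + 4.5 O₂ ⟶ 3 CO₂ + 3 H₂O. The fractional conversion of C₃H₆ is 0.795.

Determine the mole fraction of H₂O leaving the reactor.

Stoichiometric O₂ = 4.5 × 438 = 1971 lbmol/h; O₂ fed = 1971 × 2.013 = 3968 lbmol/h.
Fuel reacted = 0.795 × 438 → ξ = 348.2 lbmol/h.
Outlet (n = n₀ + ν ξ):
  C₃H₆: 438 − 1(348.2) = 89.79
  O₂: 3968 − 4.5(348.2) = 2401
  CO₂: 0 + 3(348.2) = 1045
  H₂O: 0 + 3(348.2) = 1045
Total out = 4580 lbmol/h; y_H₂O = 1045 / 4580 = 0.2281.

0.228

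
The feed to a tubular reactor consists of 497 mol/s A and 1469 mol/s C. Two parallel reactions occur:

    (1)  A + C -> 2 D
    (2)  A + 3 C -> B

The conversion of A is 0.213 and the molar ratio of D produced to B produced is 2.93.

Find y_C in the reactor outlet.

0.695

Conversion of A: A consumed = 0.213 × 497 = 105.9 mol/s = 1ξ₁ + 1ξ₂.
Selectivity: 2ξ₁ / (1ξ₂) = 2.93 → ξ₁ = 1.465 ξ₂.
Substitute: (1·1.465 + 1) ξ₂ = 105.9 → ξ₂ = 42.95 mol/s, ξ₁ = 62.92 mol/s.
Outlet amounts (n = n₀ + Σ ν·ξ):
  A: 497 − 1(62.92) − 1(42.95) = 391.1
  C: 1469 − 1(62.92) − 3(42.95) = 1277
  D: 0 + 2(62.92) = 125.8
  B: 0 + 1(42.95) = 42.95
Total out = 1837 mol/s; y_C = 1277 / 1837 = 0.6952.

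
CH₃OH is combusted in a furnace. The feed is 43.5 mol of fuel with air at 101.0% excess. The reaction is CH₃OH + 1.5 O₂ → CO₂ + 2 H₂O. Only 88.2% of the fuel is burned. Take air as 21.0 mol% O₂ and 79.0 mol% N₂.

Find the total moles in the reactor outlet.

Stoichiometric O₂ = 1.5 × 43.5 = 65.25 mol; O₂ fed = 65.25 × 2.010 = 131.2 mol.
N₂ fed = 131.2 × 79/21 = 493.4 mol.
Fuel reacted = 0.882 × 43.5 → ξ = 38.37 mol.
Outlet (n = n₀ + ν ξ):
  CH₃OH: 43.5 − 1(38.37) = 5.133
  O₂: 131.2 − 1.5(38.37) = 73.6
  N₂: 493.4 (inert)
  CO₂: 0 + 1(38.37) = 38.37
  H₂O: 0 + 2(38.37) = 76.73
Total out = 5.133 + 73.6 + 493.4 + 38.37 + 76.73 = 687.2 mol.

687 mol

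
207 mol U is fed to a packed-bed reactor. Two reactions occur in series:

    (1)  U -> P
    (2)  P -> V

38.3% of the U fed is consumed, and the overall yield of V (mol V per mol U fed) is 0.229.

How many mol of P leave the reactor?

31.9 mol

Conversion of U: U consumed = 1ξ₁ = 0.383 × 207 → ξ₁ = 79.28 mol.
Yield of V: 1ξ₂ / 207 = 0.229 → ξ₂ = 47.4 mol.
Outlet amounts (n = n₀ + Σ ν·ξ):
  U: 207 − 1(79.28) = 127.7
  P: 0 + 1(79.28) − 1(47.4) = 31.88
  V: 0 + 1(47.4) = 47.4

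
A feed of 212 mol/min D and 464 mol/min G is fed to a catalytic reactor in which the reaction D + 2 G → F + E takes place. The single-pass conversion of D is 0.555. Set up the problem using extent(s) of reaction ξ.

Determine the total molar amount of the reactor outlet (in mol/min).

D reacted = 0.555 × 212 = 117.7 mol/min; ν_D = −1, so ξ = 117.7/1 = 117.7 mol/min.
Outlet amounts (n = n₀ + ν ξ):
  D: 212 − 1(117.7) = 94.34
  G: 464 − 2(117.7) = 228.7
  F: 0 + 1(117.7) = 117.7
  E: 0 + 1(117.7) = 117.7
Total out = 94.34 + 228.7 + 117.7 + 117.7 = 558.3 mol/min.

558 mol/min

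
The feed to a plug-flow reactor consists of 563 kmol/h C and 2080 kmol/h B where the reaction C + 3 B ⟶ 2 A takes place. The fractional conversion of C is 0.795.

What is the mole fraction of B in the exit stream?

C reacted = 0.795 × 563 = 447.6 kmol/h; ν_C = −1, so ξ = 447.6/1 = 447.6 kmol/h.
Outlet amounts (n = n₀ + ν ξ):
  C: 563 − 1(447.6) = 115.4
  B: 2080 − 3(447.6) = 737.2
  A: 0 + 2(447.6) = 895.2
Total out = 1748 kmol/h; y_B = 737.2 / 1748 = 0.4218.

0.422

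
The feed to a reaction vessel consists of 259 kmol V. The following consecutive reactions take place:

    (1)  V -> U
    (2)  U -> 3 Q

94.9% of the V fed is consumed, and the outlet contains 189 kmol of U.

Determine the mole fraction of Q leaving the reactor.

Conversion of V: V consumed = 1ξ₁ = 0.949 × 259 → ξ₁ = 245.8 kmol.
U balance: n_U = 0 + 1ξ₁ − 1ξ₂ = 189 → ξ₂ = (1·245.8 − 189)/1 = 56.79 kmol.
Outlet amounts (n = n₀ + Σ ν·ξ):
  V: 259 − 1(245.8) = 13.21
  U: 0 + 1(245.8) − 1(56.79) = 189
  Q: 0 + 3(56.79) = 170.4
Total out = 372.6 kmol; y_Q = 170.4 / 372.6 = 0.4573.

0.457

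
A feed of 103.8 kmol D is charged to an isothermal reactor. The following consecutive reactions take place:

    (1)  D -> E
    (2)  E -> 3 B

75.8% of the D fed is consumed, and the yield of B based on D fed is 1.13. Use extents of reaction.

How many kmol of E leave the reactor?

Conversion of D: D consumed = 1ξ₁ = 0.758 × 103.8 → ξ₁ = 78.68 kmol.
Yield of B: 3ξ₂ / 103.8 = 1.13 → ξ₂ = 39.1 kmol.
Outlet amounts (n = n₀ + Σ ν·ξ):
  D: 103.8 − 1(78.68) = 25.12
  E: 0 + 1(78.68) − 1(39.1) = 39.58
  B: 0 + 3(39.1) = 117.3

39.6 kmol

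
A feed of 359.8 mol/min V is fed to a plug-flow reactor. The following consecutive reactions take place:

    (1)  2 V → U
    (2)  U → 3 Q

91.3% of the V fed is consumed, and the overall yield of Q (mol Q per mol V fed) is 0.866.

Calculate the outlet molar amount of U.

60.4 mol/min

Conversion of V: V consumed = 2ξ₁ = 0.913 × 359.8 → ξ₁ = 164.2 mol/min.
Yield of Q: 3ξ₂ / 359.8 = 0.866 → ξ₂ = 103.9 mol/min.
Outlet amounts (n = n₀ + Σ ν·ξ):
  V: 359.8 − 2(164.2) = 31.3
  U: 0 + 1(164.2) − 1(103.9) = 60.39
  Q: 0 + 3(103.9) = 311.6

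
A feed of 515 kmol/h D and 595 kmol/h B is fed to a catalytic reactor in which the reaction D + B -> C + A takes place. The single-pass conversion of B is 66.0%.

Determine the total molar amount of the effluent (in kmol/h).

1110 kmol/h

B reacted = 0.66 × 595 = 392.7 kmol/h; ν_B = −1, so ξ = 392.7/1 = 392.7 kmol/h.
Outlet amounts (n = n₀ + ν ξ):
  D: 515 − 1(392.7) = 122.3
  B: 595 − 1(392.7) = 202.3
  C: 0 + 1(392.7) = 392.7
  A: 0 + 1(392.7) = 392.7
Total out = 122.3 + 202.3 + 392.7 + 392.7 = 1110 kmol/h.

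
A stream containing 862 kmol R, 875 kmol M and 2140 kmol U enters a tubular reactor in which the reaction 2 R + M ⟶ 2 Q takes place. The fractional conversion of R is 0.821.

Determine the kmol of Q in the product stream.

R reacted = 0.821 × 862 = 707.7 kmol; ν_R = −2, so ξ = 707.7/2 = 353.9 kmol.
Outlet amounts (n = n₀ + ν ξ):
  R: 862 − 2(353.9) = 154.3
  M: 875 − 1(353.9) = 521.1
  Q: 0 + 2(353.9) = 707.7
  U: 2140 (inert)

708 kmol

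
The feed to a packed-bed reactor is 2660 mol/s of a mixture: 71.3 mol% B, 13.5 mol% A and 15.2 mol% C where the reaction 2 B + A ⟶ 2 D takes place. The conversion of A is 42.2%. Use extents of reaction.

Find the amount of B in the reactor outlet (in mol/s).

1590 mol/s

A reacted = 0.422 × 359.1 = 151.5 mol/s; ν_A = −1, so ξ = 151.5/1 = 151.5 mol/s.
Outlet amounts (n = n₀ + ν ξ):
  B: 1897 − 2(151.5) = 1593
  A: 359.1 − 1(151.5) = 207.6
  D: 0 + 2(151.5) = 303.1
  C: 404.3 (inert)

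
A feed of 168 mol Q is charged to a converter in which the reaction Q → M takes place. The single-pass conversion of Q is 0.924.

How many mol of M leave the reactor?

155 mol

Q reacted = 0.924 × 168 = 155.2 mol; ν_Q = −1, so ξ = 155.2/1 = 155.2 mol.
Outlet amounts (n = n₀ + ν ξ):
  Q: 168 − 1(155.2) = 12.77
  M: 0 + 1(155.2) = 155.2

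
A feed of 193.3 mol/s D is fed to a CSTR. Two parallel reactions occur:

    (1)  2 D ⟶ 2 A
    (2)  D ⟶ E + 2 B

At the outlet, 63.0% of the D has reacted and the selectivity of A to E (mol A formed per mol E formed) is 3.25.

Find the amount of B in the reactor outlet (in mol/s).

57.3 mol/s

Conversion of D: D consumed = 0.63 × 193.3 = 121.8 mol/s = 2ξ₁ + 1ξ₂.
Selectivity: 2ξ₁ / (1ξ₂) = 3.25 → ξ₁ = 1.625 ξ₂.
Substitute: (2·1.625 + 1) ξ₂ = 121.8 → ξ₂ = 28.65 mol/s, ξ₁ = 46.56 mol/s.
Outlet amounts (n = n₀ + Σ ν·ξ):
  D: 193.3 − 2(46.56) − 1(28.65) = 71.52
  A: 0 + 2(46.56) = 93.13
  E: 0 + 1(28.65) = 28.65
  B: 0 + 2(28.65) = 57.31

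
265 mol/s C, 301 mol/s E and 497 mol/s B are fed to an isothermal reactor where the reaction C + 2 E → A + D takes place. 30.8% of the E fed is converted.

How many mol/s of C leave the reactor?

E reacted = 0.308 × 301 = 92.71 mol/s; ν_E = −2, so ξ = 92.71/2 = 46.35 mol/s.
Outlet amounts (n = n₀ + ν ξ):
  C: 265 − 1(46.35) = 218.6
  E: 301 − 2(46.35) = 208.3
  A: 0 + 1(46.35) = 46.35
  D: 0 + 1(46.35) = 46.35
  B: 497 (inert)

219 mol/s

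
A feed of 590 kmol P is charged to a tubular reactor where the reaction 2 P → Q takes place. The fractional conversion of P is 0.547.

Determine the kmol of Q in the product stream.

P reacted = 0.547 × 590 = 322.7 kmol; ν_P = −2, so ξ = 322.7/2 = 161.4 kmol.
Outlet amounts (n = n₀ + ν ξ):
  P: 590 − 2(161.4) = 267.3
  Q: 0 + 1(161.4) = 161.4

161 kmol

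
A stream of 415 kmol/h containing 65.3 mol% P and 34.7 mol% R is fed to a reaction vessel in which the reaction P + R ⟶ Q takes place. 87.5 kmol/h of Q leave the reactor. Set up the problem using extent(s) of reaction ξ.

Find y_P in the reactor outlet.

For Q: n = n₀ + 1ξ → 87.5 = 0 + 1ξ, giving ξ = 87.5 kmol/h.
Outlet amounts (n = n₀ + ν ξ):
  P: 271 − 1(87.5) = 183.5
  R: 144 − 1(87.5) = 56.51
  Q: 0 + 1(87.5) = 87.5
Total out = 327.5 kmol/h; y_P = 183.5 / 327.5 = 0.5603.

0.56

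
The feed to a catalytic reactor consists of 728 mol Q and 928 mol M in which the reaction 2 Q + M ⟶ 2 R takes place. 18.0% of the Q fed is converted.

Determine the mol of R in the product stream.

Q reacted = 0.18 × 728 = 131 mol; ν_Q = −2, so ξ = 131/2 = 65.52 mol.
Outlet amounts (n = n₀ + ν ξ):
  Q: 728 − 2(65.52) = 597
  M: 928 − 1(65.52) = 862.5
  R: 0 + 2(65.52) = 131

131 mol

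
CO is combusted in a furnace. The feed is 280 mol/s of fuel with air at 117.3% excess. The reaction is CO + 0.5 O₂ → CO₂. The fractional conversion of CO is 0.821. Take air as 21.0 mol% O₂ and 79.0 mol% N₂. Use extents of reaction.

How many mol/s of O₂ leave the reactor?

189 mol/s

Stoichiometric O₂ = 0.5 × 280 = 140 mol/s; O₂ fed = 140 × 2.173 = 304.2 mol/s.
N₂ fed = 304.2 × 79/21 = 1144 mol/s.
Fuel reacted = 0.821 × 280 → ξ = 229.9 mol/s.
Outlet (n = n₀ + ν ξ):
  CO: 280 − 1(229.9) = 50.12
  O₂: 304.2 − 0.5(229.9) = 189.3
  N₂: 1144 (inert)
  CO₂: 0 + 1(229.9) = 229.9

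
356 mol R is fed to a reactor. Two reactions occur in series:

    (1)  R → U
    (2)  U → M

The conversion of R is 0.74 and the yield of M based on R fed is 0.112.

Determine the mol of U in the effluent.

Conversion of R: R consumed = 1ξ₁ = 0.74 × 356 → ξ₁ = 263.4 mol.
Yield of M: 1ξ₂ / 356 = 0.112 → ξ₂ = 39.87 mol.
Outlet amounts (n = n₀ + Σ ν·ξ):
  R: 356 − 1(263.4) = 92.56
  U: 0 + 1(263.4) − 1(39.87) = 223.6
  M: 0 + 1(39.87) = 39.87

224 mol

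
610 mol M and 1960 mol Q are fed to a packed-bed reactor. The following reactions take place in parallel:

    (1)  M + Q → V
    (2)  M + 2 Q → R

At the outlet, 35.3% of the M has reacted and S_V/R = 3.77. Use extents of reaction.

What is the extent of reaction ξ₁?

Conversion of M: M consumed = 0.353 × 610 = 215.3 mol = 1ξ₁ + 1ξ₂.
Selectivity: 1ξ₁ / (1ξ₂) = 3.77 → ξ₁ = 3.77 ξ₂.
Substitute: (1·3.77 + 1) ξ₂ = 215.3 → ξ₂ = 45.14 mol, ξ₁ = 170.2 mol.
Outlet amounts (n = n₀ + Σ ν·ξ):
  M: 610 − 1(170.2) − 1(45.14) = 394.7
  Q: 1960 − 1(170.2) − 2(45.14) = 1700
  V: 0 + 1(170.2) = 170.2
  R: 0 + 1(45.14) = 45.14

ξ₁ = 170 mol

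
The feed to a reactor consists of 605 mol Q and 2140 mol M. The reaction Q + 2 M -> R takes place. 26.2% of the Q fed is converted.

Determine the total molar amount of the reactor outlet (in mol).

2430 mol

Q reacted = 0.262 × 605 = 158.5 mol; ν_Q = −1, so ξ = 158.5/1 = 158.5 mol.
Outlet amounts (n = n₀ + ν ξ):
  Q: 605 − 1(158.5) = 446.5
  M: 2140 − 2(158.5) = 1823
  R: 0 + 1(158.5) = 158.5
Total out = 446.5 + 1823 + 158.5 = 2428 mol.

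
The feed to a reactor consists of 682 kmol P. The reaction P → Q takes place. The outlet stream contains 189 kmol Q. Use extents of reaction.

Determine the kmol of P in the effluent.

493 kmol

For Q: n = n₀ + 1ξ → 189 = 0 + 1ξ, giving ξ = 189 kmol.
Outlet amounts (n = n₀ + ν ξ):
  P: 682 − 1(189) = 493
  Q: 0 + 1(189) = 189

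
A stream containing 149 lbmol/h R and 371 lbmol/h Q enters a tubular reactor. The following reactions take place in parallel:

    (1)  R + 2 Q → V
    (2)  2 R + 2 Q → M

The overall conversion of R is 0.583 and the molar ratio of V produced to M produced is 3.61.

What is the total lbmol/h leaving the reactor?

Conversion of R: R consumed = 0.583 × 149 = 86.87 lbmol/h = 1ξ₁ + 2ξ₂.
Selectivity: 1ξ₁ / (1ξ₂) = 3.61 → ξ₁ = 3.61 ξ₂.
Substitute: (1·3.61 + 2) ξ₂ = 86.87 → ξ₂ = 15.48 lbmol/h, ξ₁ = 55.9 lbmol/h.
Outlet amounts (n = n₀ + Σ ν·ξ):
  R: 149 − 1(55.9) − 2(15.48) = 62.13
  Q: 371 − 2(55.9) − 2(15.48) = 228.2
  V: 0 + 1(55.9) = 55.9
  M: 0 + 1(15.48) = 15.48
Total out = 62.13 + 228.2 + 55.9 + 15.48 = 361.8 lbmol/h.

362 lbmol/h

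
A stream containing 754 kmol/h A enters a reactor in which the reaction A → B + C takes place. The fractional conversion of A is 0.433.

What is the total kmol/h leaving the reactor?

A reacted = 0.433 × 754 = 326.5 kmol/h; ν_A = −1, so ξ = 326.5/1 = 326.5 kmol/h.
Outlet amounts (n = n₀ + ν ξ):
  A: 754 − 1(326.5) = 427.5
  B: 0 + 1(326.5) = 326.5
  C: 0 + 1(326.5) = 326.5
Total out = 427.5 + 326.5 + 326.5 = 1080 kmol/h.

1080 kmol/h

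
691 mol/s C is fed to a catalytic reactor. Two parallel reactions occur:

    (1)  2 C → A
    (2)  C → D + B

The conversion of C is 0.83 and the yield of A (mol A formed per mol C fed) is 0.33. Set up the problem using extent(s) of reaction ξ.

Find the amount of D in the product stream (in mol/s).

Yield of A: 1ξ₁ / 691 = 0.33 → ξ₁ = 228 mol/s.
Conversion of C: 2ξ₁ + 1ξ₂ = 0.83 × 691 = 573.5 → ξ₂ = 117.5 mol/s.
Outlet amounts (n = n₀ + Σ ν·ξ):
  C: 691 − 2(228) − 1(117.5) = 117.5
  A: 0 + 1(228) = 228
  D: 0 + 1(117.5) = 117.5
  B: 0 + 1(117.5) = 117.5

117 mol/s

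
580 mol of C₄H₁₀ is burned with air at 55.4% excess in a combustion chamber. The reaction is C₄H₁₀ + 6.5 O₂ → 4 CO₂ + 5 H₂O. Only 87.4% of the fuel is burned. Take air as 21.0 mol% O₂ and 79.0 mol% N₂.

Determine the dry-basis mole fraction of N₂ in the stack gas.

Stoichiometric O₂ = 6.5 × 580 = 3770 mol; O₂ fed = 3770 × 1.554 = 5859 mol.
N₂ fed = 5859 × 79/21 = 22040 mol.
Fuel reacted = 0.874 × 580 → ξ = 506.9 mol.
Outlet (n = n₀ + ν ξ):
  C₄H₁₀: 580 − 1(506.9) = 73.08
  O₂: 5859 − 6.5(506.9) = 2564
  N₂: 22040 (inert)
  CO₂: 0 + 4(506.9) = 2028
  H₂O: 0 + 5(506.9) = 2535
Dry total = 26700 mol; y_N₂ (dry) = 22040 / 26700 = 0.8253.

0.825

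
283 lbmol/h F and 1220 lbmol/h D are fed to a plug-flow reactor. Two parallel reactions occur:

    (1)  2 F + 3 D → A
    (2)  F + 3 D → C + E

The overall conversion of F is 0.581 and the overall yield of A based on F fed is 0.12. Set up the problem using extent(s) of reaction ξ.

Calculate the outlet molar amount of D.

829 lbmol/h

Yield of A: 1ξ₁ / 283 = 0.12 → ξ₁ = 33.96 lbmol/h.
Conversion of F: 2ξ₁ + 1ξ₂ = 0.581 × 283 = 164.4 → ξ₂ = 96.5 lbmol/h.
Outlet amounts (n = n₀ + Σ ν·ξ):
  F: 283 − 2(33.96) − 1(96.5) = 118.6
  D: 1220 − 3(33.96) − 3(96.5) = 828.6
  A: 0 + 1(33.96) = 33.96
  C: 0 + 1(96.5) = 96.5
  E: 0 + 1(96.5) = 96.5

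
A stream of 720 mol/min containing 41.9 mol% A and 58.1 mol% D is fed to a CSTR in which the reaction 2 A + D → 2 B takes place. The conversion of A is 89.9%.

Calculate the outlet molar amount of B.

A reacted = 0.899 × 301.7 = 271.2 mol/min; ν_A = −2, so ξ = 271.2/2 = 135.6 mol/min.
Outlet amounts (n = n₀ + ν ξ):
  A: 301.7 − 2(135.6) = 30.47
  D: 418.3 − 1(135.6) = 282.7
  B: 0 + 2(135.6) = 271.2

271 mol/min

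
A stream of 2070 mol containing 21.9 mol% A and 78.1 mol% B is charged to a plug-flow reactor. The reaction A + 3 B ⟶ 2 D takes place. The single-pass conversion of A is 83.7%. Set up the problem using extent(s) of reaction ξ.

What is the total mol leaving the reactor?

1310 mol

A reacted = 0.837 × 453.3 = 379.4 mol; ν_A = −1, so ξ = 379.4/1 = 379.4 mol.
Outlet amounts (n = n₀ + ν ξ):
  A: 453.3 − 1(379.4) = 73.89
  B: 1617 − 3(379.4) = 478.4
  D: 0 + 2(379.4) = 758.9
Total out = 73.89 + 478.4 + 758.9 = 1311 mol.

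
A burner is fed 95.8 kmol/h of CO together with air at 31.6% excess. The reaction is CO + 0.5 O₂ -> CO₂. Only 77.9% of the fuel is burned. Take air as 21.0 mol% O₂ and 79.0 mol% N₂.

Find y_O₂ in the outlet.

Stoichiometric O₂ = 0.5 × 95.8 = 47.9 kmol/h; O₂ fed = 47.9 × 1.316 = 63.04 kmol/h.
N₂ fed = 63.04 × 79/21 = 237.1 kmol/h.
Fuel reacted = 0.779 × 95.8 → ξ = 74.63 kmol/h.
Outlet (n = n₀ + ν ξ):
  CO: 95.8 − 1(74.63) = 21.17
  O₂: 63.04 − 0.5(74.63) = 25.72
  N₂: 237.1 (inert)
  CO₂: 0 + 1(74.63) = 74.63
Total out = 358.7 kmol/h; y_O₂ = 25.72 / 358.7 = 0.07172.

0.0717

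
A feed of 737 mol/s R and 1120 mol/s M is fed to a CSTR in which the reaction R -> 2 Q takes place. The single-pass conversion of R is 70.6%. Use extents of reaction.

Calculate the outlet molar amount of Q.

1040 mol/s

R reacted = 0.706 × 737 = 520.3 mol/s; ν_R = −1, so ξ = 520.3/1 = 520.3 mol/s.
Outlet amounts (n = n₀ + ν ξ):
  R: 737 − 1(520.3) = 216.7
  Q: 0 + 2(520.3) = 1041
  M: 1120 (inert)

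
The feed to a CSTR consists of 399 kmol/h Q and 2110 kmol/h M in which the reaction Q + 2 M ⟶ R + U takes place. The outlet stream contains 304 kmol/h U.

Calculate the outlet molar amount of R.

For U: n = n₀ + 1ξ → 304 = 0 + 1ξ, giving ξ = 304 kmol/h.
Outlet amounts (n = n₀ + ν ξ):
  Q: 399 − 1(304) = 95
  M: 2110 − 2(304) = 1502
  R: 0 + 1(304) = 304
  U: 0 + 1(304) = 304

304 kmol/h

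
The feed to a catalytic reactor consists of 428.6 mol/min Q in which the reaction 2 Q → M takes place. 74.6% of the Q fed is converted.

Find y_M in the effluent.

Q reacted = 0.746 × 428.6 = 319.7 mol/min; ν_Q = −2, so ξ = 319.7/2 = 159.9 mol/min.
Outlet amounts (n = n₀ + ν ξ):
  Q: 428.6 − 2(159.9) = 108.9
  M: 0 + 1(159.9) = 159.9
Total out = 268.7 mol/min; y_M = 159.9 / 268.7 = 0.5949.

0.595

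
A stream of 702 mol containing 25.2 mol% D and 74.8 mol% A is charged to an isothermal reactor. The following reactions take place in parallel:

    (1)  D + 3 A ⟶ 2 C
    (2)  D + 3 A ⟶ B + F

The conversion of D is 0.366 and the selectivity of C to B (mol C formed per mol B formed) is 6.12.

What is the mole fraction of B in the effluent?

0.0279

Conversion of D: D consumed = 0.366 × 176.9 = 64.75 mol = 1ξ₁ + 1ξ₂.
Selectivity: 2ξ₁ / (1ξ₂) = 6.12 → ξ₁ = 3.06 ξ₂.
Substitute: (1·3.06 + 1) ξ₂ = 64.75 → ξ₂ = 15.95 mol, ξ₁ = 48.8 mol.
Outlet amounts (n = n₀ + Σ ν·ξ):
  D: 176.9 − 1(48.8) − 1(15.95) = 112.2
  A: 525.1 − 3(48.8) − 3(15.95) = 330.9
  C: 0 + 2(48.8) = 97.6
  B: 0 + 1(15.95) = 15.95
  F: 0 + 1(15.95) = 15.95
Total out = 572.5 mol; y_B = 15.95 / 572.5 = 0.02786.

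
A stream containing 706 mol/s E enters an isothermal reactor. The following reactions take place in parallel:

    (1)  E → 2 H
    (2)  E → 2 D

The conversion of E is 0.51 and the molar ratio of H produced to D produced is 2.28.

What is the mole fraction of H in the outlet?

Conversion of E: E consumed = 0.51 × 706 = 360.1 mol/s = 1ξ₁ + 1ξ₂.
Selectivity: 2ξ₁ / (2ξ₂) = 2.28 → ξ₁ = 2.28 ξ₂.
Substitute: (1·2.28 + 1) ξ₂ = 360.1 → ξ₂ = 109.8 mol/s, ξ₁ = 250.3 mol/s.
Outlet amounts (n = n₀ + Σ ν·ξ):
  E: 706 − 1(250.3) − 1(109.8) = 345.9
  H: 0 + 2(250.3) = 500.6
  D: 0 + 2(109.8) = 219.5
Total out = 1066 mol/s; y_H = 500.6 / 1066 = 0.4696.

0.47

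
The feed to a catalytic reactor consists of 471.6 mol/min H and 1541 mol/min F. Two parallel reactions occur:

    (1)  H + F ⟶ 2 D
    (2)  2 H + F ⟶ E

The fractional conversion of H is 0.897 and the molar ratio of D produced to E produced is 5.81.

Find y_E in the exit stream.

0.0469

Conversion of H: H consumed = 0.897 × 471.6 = 423 mol/min = 1ξ₁ + 2ξ₂.
Selectivity: 2ξ₁ / (1ξ₂) = 5.81 → ξ₁ = 2.905 ξ₂.
Substitute: (1·2.905 + 2) ξ₂ = 423 → ξ₂ = 86.24 mol/min, ξ₁ = 250.5 mol/min.
Outlet amounts (n = n₀ + Σ ν·ξ):
  H: 471.6 − 1(250.5) − 2(86.24) = 48.57
  F: 1541 − 1(250.5) − 1(86.24) = 1204
  D: 0 + 2(250.5) = 501.1
  E: 0 + 1(86.24) = 86.24
Total out = 1840 mol/min; y_E = 86.24 / 1840 = 0.04687.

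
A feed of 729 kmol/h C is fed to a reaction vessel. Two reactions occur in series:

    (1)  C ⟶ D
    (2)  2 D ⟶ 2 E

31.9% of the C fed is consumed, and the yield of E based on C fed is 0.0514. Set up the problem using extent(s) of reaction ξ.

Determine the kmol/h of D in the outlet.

195 kmol/h

Conversion of C: C consumed = 1ξ₁ = 0.319 × 729 → ξ₁ = 232.6 kmol/h.
Yield of E: 2ξ₂ / 729 = 0.0514 → ξ₂ = 18.74 kmol/h.
Outlet amounts (n = n₀ + Σ ν·ξ):
  C: 729 − 1(232.6) = 496.4
  D: 0 + 1(232.6) − 2(18.74) = 195.1
  E: 0 + 2(18.74) = 37.47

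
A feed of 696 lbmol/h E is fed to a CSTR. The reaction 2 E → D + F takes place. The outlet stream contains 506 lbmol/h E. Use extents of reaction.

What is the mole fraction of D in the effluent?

0.136

For E: n = n₀ − 2ξ → 506 = 696 − 2ξ, giving ξ = 95 lbmol/h.
Outlet amounts (n = n₀ + ν ξ):
  E: 696 − 2(95) = 506
  D: 0 + 1(95) = 95
  F: 0 + 1(95) = 95
Total out = 696 lbmol/h; y_D = 95 / 696 = 0.1365.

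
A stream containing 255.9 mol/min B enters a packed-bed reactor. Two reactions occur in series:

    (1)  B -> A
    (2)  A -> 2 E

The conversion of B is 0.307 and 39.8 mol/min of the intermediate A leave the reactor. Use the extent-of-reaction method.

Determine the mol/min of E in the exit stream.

77.5 mol/min

Conversion of B: B consumed = 1ξ₁ = 0.307 × 255.9 → ξ₁ = 78.56 mol/min.
A balance: n_A = 0 + 1ξ₁ − 1ξ₂ = 39.8 → ξ₂ = (1·78.56 − 39.8)/1 = 38.76 mol/min.
Outlet amounts (n = n₀ + Σ ν·ξ):
  B: 255.9 − 1(78.56) = 177.3
  A: 0 + 1(78.56) − 1(38.76) = 39.8
  E: 0 + 2(38.76) = 77.52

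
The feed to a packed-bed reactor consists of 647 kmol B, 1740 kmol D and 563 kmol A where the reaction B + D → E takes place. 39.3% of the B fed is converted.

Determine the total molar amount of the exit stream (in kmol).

2700 kmol

B reacted = 0.393 × 647 = 254.3 kmol; ν_B = −1, so ξ = 254.3/1 = 254.3 kmol.
Outlet amounts (n = n₀ + ν ξ):
  B: 647 − 1(254.3) = 392.7
  D: 1740 − 1(254.3) = 1486
  E: 0 + 1(254.3) = 254.3
  A: 563 (inert)
Total out = 392.7 + 1486 + 254.3 + 563 = 2696 kmol.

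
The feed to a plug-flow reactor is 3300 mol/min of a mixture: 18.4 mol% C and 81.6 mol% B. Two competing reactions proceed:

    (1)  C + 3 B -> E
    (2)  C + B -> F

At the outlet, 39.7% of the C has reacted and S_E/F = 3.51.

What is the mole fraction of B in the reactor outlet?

Conversion of C: C consumed = 0.397 × 607.2 = 241.1 mol/min = 1ξ₁ + 1ξ₂.
Selectivity: 1ξ₁ / (1ξ₂) = 3.51 → ξ₁ = 3.51 ξ₂.
Substitute: (1·3.51 + 1) ξ₂ = 241.1 → ξ₂ = 53.45 mol/min, ξ₁ = 187.6 mol/min.
Outlet amounts (n = n₀ + Σ ν·ξ):
  C: 607.2 − 1(187.6) − 1(53.45) = 366.1
  B: 2693 − 3(187.6) − 1(53.45) = 2077
  E: 0 + 1(187.6) = 187.6
  F: 0 + 1(53.45) = 53.45
Total out = 2684 mol/min; y_B = 2077 / 2684 = 0.7737.

0.774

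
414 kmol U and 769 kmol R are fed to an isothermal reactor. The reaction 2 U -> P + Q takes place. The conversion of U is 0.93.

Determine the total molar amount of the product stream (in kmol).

U reacted = 0.93 × 414 = 385 kmol; ν_U = −2, so ξ = 385/2 = 192.5 kmol.
Outlet amounts (n = n₀ + ν ξ):
  U: 414 − 2(192.5) = 28.98
  P: 0 + 1(192.5) = 192.5
  Q: 0 + 1(192.5) = 192.5
  R: 769 (inert)
Total out = 28.98 + 192.5 + 192.5 + 769 = 1183 kmol.

1180 kmol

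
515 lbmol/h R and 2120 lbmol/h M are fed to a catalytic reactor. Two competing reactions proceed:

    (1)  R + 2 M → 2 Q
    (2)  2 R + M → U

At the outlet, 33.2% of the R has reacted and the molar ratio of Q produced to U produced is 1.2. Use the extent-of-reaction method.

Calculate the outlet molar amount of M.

1980 lbmol/h

Conversion of R: R consumed = 0.332 × 515 = 171 lbmol/h = 1ξ₁ + 2ξ₂.
Selectivity: 2ξ₁ / (1ξ₂) = 1.2 → ξ₁ = 0.6 ξ₂.
Substitute: (1·0.6 + 2) ξ₂ = 171 → ξ₂ = 65.76 lbmol/h, ξ₁ = 39.46 lbmol/h.
Outlet amounts (n = n₀ + Σ ν·ξ):
  R: 515 − 1(39.46) − 2(65.76) = 344
  M: 2120 − 2(39.46) − 1(65.76) = 1975
  Q: 0 + 2(39.46) = 78.91
  U: 0 + 1(65.76) = 65.76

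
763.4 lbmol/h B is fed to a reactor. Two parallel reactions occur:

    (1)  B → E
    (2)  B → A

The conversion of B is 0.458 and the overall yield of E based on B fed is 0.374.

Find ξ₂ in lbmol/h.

Yield of E: 1ξ₁ / 763.4 = 0.374 → ξ₁ = 285.5 lbmol/h.
Conversion of B: 1ξ₁ + 1ξ₂ = 0.458 × 763.4 = 349.6 → ξ₂ = 64.13 lbmol/h.
Outlet amounts (n = n₀ + Σ ν·ξ):
  B: 763.4 − 1(285.5) − 1(64.13) = 413.8
  E: 0 + 1(285.5) = 285.5
  A: 0 + 1(64.13) = 64.13

ξ₂ = 64.1 lbmol/h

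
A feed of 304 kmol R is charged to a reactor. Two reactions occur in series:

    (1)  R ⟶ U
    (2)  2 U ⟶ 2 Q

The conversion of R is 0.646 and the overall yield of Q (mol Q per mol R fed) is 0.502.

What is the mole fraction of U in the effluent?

0.144

Conversion of R: R consumed = 1ξ₁ = 0.646 × 304 → ξ₁ = 196.4 kmol.
Yield of Q: 2ξ₂ / 304 = 0.502 → ξ₂ = 76.3 kmol.
Outlet amounts (n = n₀ + Σ ν·ξ):
  R: 304 − 1(196.4) = 107.6
  U: 0 + 1(196.4) − 2(76.3) = 43.78
  Q: 0 + 2(76.3) = 152.6
Total out = 304 kmol; y_U = 43.78 / 304 = 0.144.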